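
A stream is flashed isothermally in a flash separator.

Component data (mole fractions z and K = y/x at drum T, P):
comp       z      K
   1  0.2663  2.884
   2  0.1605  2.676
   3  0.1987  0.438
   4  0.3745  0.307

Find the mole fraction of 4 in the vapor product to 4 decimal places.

y_4 = 0.1504

Material balance + equilibrium reduce to Σ zᵢ(Kᵢ−1)/(1+ψ(Kᵢ−1)) = 0.
g(0) = ΣzᵢKᵢ − 1 = 0.3995 and g(1) = 1 − Σzᵢ/Kᵢ = -0.8258, so a root lies in (0, 1).
Newton iteration, ψ⁰ = 0.5:
  ψ = 0.5000: g = -0.14775, g' = -0.9266 → ψ = 0.3406
  ψ = 0.3406: g = -0.00092, g' = -0.9376 → ψ = 0.3396
Converged at ψ = 0.3396.
Compositions from xᵢ = zᵢ/(1+ψ(Kᵢ−1)), yᵢ = Kᵢxᵢ:
  1: x = 0.1624, y = 0.4684
  2: x = 0.1023, y = 0.2737
  3: x = 0.2456, y = 0.1076
  4: x = 0.4897, y = 0.1504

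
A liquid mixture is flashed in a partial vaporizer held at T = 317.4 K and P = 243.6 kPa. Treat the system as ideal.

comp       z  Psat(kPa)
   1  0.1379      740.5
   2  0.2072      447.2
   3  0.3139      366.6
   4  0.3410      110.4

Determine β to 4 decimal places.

Raoult's law: Kᵢ = Pᵢˢᵃᵗ/P = Pᵢˢᵃᵗ/243.6.
  K_1 = 740.5/243.6 = 3.039819, K_2 = 447.2/243.6 = 1.835796, K_3 = 366.6/243.6 = 1.504926, K_4 = 110.4/243.6 = 0.453202
Let β = V/F and solve Σ zᵢ(Kᵢ−1)/(1+β(Kᵢ−1)) = 0.
Check two-phase: ΣzᵢKᵢ = 1.4265 > 1 and Σzᵢ/Kᵢ = 1.1192 > 1, so g(0) = 0.4265 > 0 and g(1) = -0.1192 < 0.
Iterate (Newton) starting at β = 0.5:
  β = 0.5000: g = 0.13133, g' = -0.4568 → β = 0.7875
  β = 0.7875: g = -0.00171, g' = -0.4926 → β = 0.7840
Converged at β = 0.7840.

β = 0.7840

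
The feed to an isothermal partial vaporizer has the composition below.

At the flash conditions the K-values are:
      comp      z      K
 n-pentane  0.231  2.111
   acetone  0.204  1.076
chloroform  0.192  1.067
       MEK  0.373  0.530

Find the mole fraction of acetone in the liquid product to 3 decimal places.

x_acetone = 0.199

Rachford–Rice: g(ψ) = Σ zᵢ(Kᵢ−1)/(1+ψ(Kᵢ−1)) = 0.
Feasibility: ΣzᵢKᵢ = 1.110, Σzᵢ/Kᵢ = 1.183 — both > 1, two phases present.
Newton–Raphson from ψ = 0.5:
  ψ = 0.500: g = -0.0368, g' = -0.261 → ψ = 0.359
  ψ = 0.359: g = 0.0003, g' = -0.267 → ψ = 0.360
Converged at ψ = 0.360.
Compositions from xᵢ = zᵢ/(1+ψ(Kᵢ−1)), yᵢ = Kᵢxᵢ:
  n-pentane: x = 0.165, y = 0.348
  acetone: x = 0.199, y = 0.214
  chloroform: x = 0.187, y = 0.200
  MEK: x = 0.449, y = 0.238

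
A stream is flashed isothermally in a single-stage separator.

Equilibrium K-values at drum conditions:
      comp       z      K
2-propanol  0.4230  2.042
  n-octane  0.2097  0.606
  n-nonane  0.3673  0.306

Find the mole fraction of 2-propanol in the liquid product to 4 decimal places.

Newton iteration, β⁰ = 0.5:
  β = 0.5000: g = -0.20347, g' = -0.6639 → β = 0.1935
  β = 0.1935: g = -0.01709, g' = -0.5923 → β = 0.1647
  β = 0.1647: g = 0.00007, g' = -0.5973 → β = 0.1648
Converged at β = 0.1648.
Compositions from xᵢ = zᵢ/(1+β(Kᵢ−1)), yᵢ = Kᵢxᵢ:
  2-propanol: x = 0.3610, y = 0.7372
  n-octane: x = 0.2243, y = 0.1359
  n-nonane: x = 0.4147, y = 0.1269

x_2-propanol = 0.3610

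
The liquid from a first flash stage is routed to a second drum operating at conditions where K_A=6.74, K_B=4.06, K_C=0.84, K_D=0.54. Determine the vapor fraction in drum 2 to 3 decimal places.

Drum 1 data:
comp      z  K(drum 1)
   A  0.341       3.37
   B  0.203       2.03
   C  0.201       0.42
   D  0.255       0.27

V/F (drum 2) = 0.612

Drum 1:
Material balance + equilibrium reduce to Σ zᵢ(Kᵢ−1)/(1+ψ₁(Kᵢ−1)) = 0.
Check two-phase: ΣzᵢKᵢ = 1.715 > 1 and Σzᵢ/Kᵢ = 1.624 > 1, so g(0) = 0.715 > 0 and g(1) = -0.624 < 0.
Newton iteration, ψ₁⁰ = 0.6:
  ψ₁ = 0.600: g = -0.0471, g' = -0.998 → ψ₁ = 0.553
  ψ₁ = 0.553: g = -0.0006, g' = -0.975 → ψ₁ = 0.552
Converged at ψ₁ = 0.552.
Drum-1 compositions:
  A: x = 0.148, y = 0.498
  B: x = 0.129, y = 0.263
  C: x = 0.296, y = 0.124
  D: x = 0.427, y = 0.115
Drum-2 feed = drum-1 liquid: z₂ = (0.1477, 0.1294, 0.2957, 0.4272).
Drum 2:
Newton–Raphson from ψ₂ = 0.5:
  ψ₂ = 0.500: g = 0.0690, g' = -0.676 → ψ₂ = 0.602
  ψ₂ = 0.602: g = 0.0055, g' = -0.577 → ψ₂ = 0.612
Converged at ψ₂ = 0.612.
  A: x = 0.033, y = 0.221
  B: x = 0.045, y = 0.183
  C: x = 0.328, y = 0.275
  D: x = 0.594, y = 0.321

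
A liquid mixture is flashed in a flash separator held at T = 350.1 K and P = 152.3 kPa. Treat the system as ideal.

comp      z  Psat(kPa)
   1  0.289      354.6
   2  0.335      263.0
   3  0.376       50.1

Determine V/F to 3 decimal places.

Raoult's law: Kᵢ = Pᵢˢᵃᵗ/P = Pᵢˢᵃᵗ/152.3.
  K_1 = 354.6/152.3 = 2.32830, K_2 = 263.0/152.3 = 1.72685, K_3 = 50.1/152.3 = 0.32896
Material balance + equilibrium reduce to Σ zᵢ(Kᵢ−1)/(1+V/F(Kᵢ−1)) = 0.
Feasibility: ΣzᵢKᵢ = 1.375, Σzᵢ/Kᵢ = 1.461 — both > 1, two phases present.
Iterate (Newton) starting at V/F = 0.61:
  V/F = 0.610: g = -0.0464, g' = -0.726 → V/F = 0.546
  V/F = 0.546: g = -0.0014, g' = -0.684 → V/F = 0.544
Converged at V/F = 0.544.

V/F = 0.544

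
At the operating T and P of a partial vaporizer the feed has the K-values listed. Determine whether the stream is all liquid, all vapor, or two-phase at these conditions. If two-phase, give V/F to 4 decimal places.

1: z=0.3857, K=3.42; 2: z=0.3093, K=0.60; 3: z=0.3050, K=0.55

ΣzᵢKᵢ = 1.6724; Σzᵢ/Kᵢ = 1.1828.
Both exceed 1, so a two-phase solution exists.
Rachford–Rice: g(ψ) = Σ zᵢ(Kᵢ−1)/(1+ψ(Kᵢ−1)) = 0.
Newton–Raphson from ψ = 0.62:
  ψ = 0.6200: g = 0.01842, g' = -0.5676 → ψ = 0.6524
  ψ = 0.6524: g = 0.00023, g' = -0.5540 → ψ = 0.6529
Converged at ψ = 0.6529.

two-phase, V/F = 0.6529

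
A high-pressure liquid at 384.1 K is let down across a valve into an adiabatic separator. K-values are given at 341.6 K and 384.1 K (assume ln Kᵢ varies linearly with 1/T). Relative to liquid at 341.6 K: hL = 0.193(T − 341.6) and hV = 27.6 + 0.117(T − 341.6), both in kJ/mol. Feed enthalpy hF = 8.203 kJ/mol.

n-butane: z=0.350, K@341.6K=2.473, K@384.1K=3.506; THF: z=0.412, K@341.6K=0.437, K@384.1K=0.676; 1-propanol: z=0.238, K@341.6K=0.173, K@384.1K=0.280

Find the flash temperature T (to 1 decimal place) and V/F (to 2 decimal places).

T = 355.0 K, V/F = 0.21

Adiabatic flash: solve Rachford–Rice at each trial T, then check hF = ψ·hV(T) + (1−ψ)·hL(T).
  T = 341.6 K: K = (2.473, 0.437, 0.173), RR gives ψ = 0.088, H_out = 2.431 kJ/mol
  T = 384.1 K: K = (3.506, 0.676, 0.280), RR gives ψ = 0.453, H_out = 19.243 kJ/mol
  T = 362.9 K: K = (2.976, 0.551, 0.223), RR gives ψ = 0.277, H_out = 11.310 kJ/mol
  T = 352.2 K: K = (2.719, 0.492, 0.197), RR gives ψ = 0.186, H_out = 7.036 kJ/mol
  T = 357.5 K: K = (2.845, 0.521, 0.210), RR gives ψ = 0.232, H_out = 9.189 kJ/mol
  T = 354.9 K: K = (2.783, 0.507, 0.204), RR gives ψ = 0.210, H_out = 8.143 kJ/mol
  T = 356.2 K: K = (2.814, 0.514, 0.207), RR gives ψ = 0.221, H_out = 8.668 kJ/mol
Linear interpolation between T = 354.9 (H_out = 8.143) and T = 356.2 (H_out = 8.668) on hF = 8.203 gives T ≈ 355.0 K, at which ψ = 0.21.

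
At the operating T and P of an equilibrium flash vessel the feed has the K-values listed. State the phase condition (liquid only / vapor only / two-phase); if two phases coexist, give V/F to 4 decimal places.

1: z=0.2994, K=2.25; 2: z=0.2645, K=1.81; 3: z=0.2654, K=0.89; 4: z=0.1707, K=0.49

ΣzᵢKᵢ = 1.4722; Σzᵢ/Kᵢ = 0.9258.
Since Σzᵢ/Kᵢ < 1 the mixture is above its dew point — single vapor phase.

vapor only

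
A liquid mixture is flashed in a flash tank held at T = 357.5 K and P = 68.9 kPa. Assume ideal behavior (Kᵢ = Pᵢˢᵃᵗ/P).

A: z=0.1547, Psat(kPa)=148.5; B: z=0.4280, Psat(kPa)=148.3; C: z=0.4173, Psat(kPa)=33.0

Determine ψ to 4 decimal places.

ψ = 0.7565

Raoult's law: Kᵢ = Pᵢˢᵃᵗ/P = Pᵢˢᵃᵗ/68.9.
  K_A = 148.5/68.9 = 2.155298, K_B = 148.3/68.9 = 2.152395, K_C = 33.0/68.9 = 0.478955
Material balance + equilibrium reduce to Σ zᵢ(Kᵢ−1)/(1+ψ(Kᵢ−1)) = 0.
Check two-phase: ΣzᵢKᵢ = 1.4545 > 1 and Σzᵢ/Kᵢ = 1.1419 > 1, so g(0) = 0.4545 > 0 and g(1) = -0.1419 < 0.
Iterate (Newton) starting at ψ = 0.56:
  ψ = 0.5600: g = 0.10127, g' = -0.5120 → ψ = 0.7578
  ψ = 0.7578: g = -0.00072, g' = -0.5300 → ψ = 0.7565
Converged at ψ = 0.7565.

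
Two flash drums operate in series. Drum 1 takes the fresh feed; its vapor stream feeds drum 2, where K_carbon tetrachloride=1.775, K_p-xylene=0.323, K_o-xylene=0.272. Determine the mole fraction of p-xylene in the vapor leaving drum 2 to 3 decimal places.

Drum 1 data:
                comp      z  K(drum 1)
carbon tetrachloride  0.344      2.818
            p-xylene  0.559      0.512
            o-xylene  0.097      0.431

y_p-xylene (drum 2) = 0.149

Drum 1:
Let ψ₁ = V/F and solve Σ zᵢ(Kᵢ−1)/(1+ψ₁(Kᵢ−1)) = 0.
Check two-phase: ΣzᵢKᵢ = 1.297 > 1 and Σzᵢ/Kᵢ = 1.439 > 1, so g(0) = 0.297 > 0 and g(1) = -0.439 < 0.
Newton–Raphson from ψ₁ = 0.42:
  ψ₁ = 0.420: g = -0.0610, g' = -0.630 → ψ₁ = 0.323
  ψ₁ = 0.323: g = 0.0024, g' = -0.686 → ψ₁ = 0.327
Converged at ψ₁ = 0.327.
Drum-1 compositions:
  carbon tetrachloride: x = 0.216, y = 0.608
  p-xylene: x = 0.665, y = 0.341
  o-xylene: x = 0.119, y = 0.051
Drum-2 feed = drum-1 vapor: z₂ = (0.6081, 0.3405, 0.0514).
Drum 2:
Let ψ₂ = V/F and solve Σ zᵢ(Kᵢ−1)/(1+ψ₂(Kᵢ−1)) = 0.
Feasibility: ΣzᵢKᵢ = 1.203, Σzᵢ/Kᵢ = 1.586 — both > 1, two phases present.
Newton iteration, ψ₂⁰ = 0.69:
  ψ₂ = 0.690: g = -0.2006, g' = -0.815 → ψ₂ = 0.444
  ψ₂ = 0.444: g = -0.0340, g' = -0.580 → ψ₂ = 0.385
  ψ₂ = 0.385: g = -0.0008, g' = -0.555 → ψ₂ = 0.384
Converged at ψ₂ = 0.384.
  carbon tetrachloride: x = 0.469, y = 0.832
  p-xylene: x = 0.460, y = 0.149
  o-xylene: x = 0.071, y = 0.019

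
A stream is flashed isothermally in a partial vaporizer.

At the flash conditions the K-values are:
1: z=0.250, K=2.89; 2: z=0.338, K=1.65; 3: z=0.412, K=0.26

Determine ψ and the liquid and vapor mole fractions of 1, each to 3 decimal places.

Let ψ = V/F and solve Σ zᵢ(Kᵢ−1)/(1+ψ(Kᵢ−1)) = 0.
Check two-phase: ΣzᵢKᵢ = 1.387 > 1 and Σzᵢ/Kᵢ = 1.876 > 1, so g(0) = 0.387 > 0 and g(1) = -0.876 < 0.
Newton iteration, ψ⁰ = 0.67:
  ψ = 0.670: g = -0.2431, g' = -1.131 → ψ = 0.455
  ψ = 0.455: g = -0.0360, g' = -0.856 → ψ = 0.413
  ψ = 0.413: g = -0.0004, g' = -0.838 → ψ = 0.412
Converged at ψ = 0.412.
Compositions from xᵢ = zᵢ/(1+ψ(Kᵢ−1)), yᵢ = Kᵢxᵢ:
  1: x = 0.140, y = 0.406
  2: x = 0.267, y = 0.440
  3: x = 0.593, y = 0.154

ψ = 0.412, x_1 = 0.140, y_1 = 0.406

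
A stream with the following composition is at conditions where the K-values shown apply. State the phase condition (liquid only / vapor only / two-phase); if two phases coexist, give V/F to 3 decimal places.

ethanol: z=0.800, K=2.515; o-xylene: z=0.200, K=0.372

ΣzᵢKᵢ = 2.086; Σzᵢ/Kᵢ = 0.856.
Since Σzᵢ/Kᵢ < 1 the mixture is above its dew point — single vapor phase.

vapor only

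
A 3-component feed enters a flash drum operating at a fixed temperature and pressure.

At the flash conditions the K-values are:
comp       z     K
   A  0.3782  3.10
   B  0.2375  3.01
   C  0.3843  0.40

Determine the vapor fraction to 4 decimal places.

ψ = 0.8400

Let ψ = V/F and solve Σ zᵢ(Kᵢ−1)/(1+ψ(Kᵢ−1)) = 0.
g(0) = ΣzᵢKᵢ − 1 = 1.0410 and g(1) = 1 − Σzᵢ/Kᵢ = -0.1617, so a root lies in (0, 1).
Newton–Raphson from ψ = 0.5:
  ψ = 0.5000: g = 0.29612, g' = -0.9179 → ψ = 0.8226
  ψ = 0.8226: g = 0.01581, g' = -0.8999 → ψ = 0.8402
  ψ = 0.8402: g = -0.00012, g' = -0.9136 → ψ = 0.8400
Converged at ψ = 0.8400.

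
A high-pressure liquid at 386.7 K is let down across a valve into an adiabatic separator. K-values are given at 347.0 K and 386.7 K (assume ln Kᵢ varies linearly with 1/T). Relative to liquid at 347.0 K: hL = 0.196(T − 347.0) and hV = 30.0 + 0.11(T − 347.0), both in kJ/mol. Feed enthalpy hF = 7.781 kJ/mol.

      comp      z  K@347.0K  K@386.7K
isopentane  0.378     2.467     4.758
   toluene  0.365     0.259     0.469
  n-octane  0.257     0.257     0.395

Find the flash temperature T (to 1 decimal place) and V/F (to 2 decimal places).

T = 355.9 K, V/F = 0.21

Adiabatic flash: solve Rachford–Rice at each trial T, then check hF = ψ·hV(T) + (1−ψ)·hL(T).
  T = 347.0 K: K = (2.467, 0.259, 0.257), RR gives ψ = 0.086, H_out = 2.567 kJ/mol
  T = 386.7 K: K = (4.758, 0.469, 0.395), RR gives ψ = 0.506, H_out = 21.246 kJ/mol
  T = 366.9 K: K = (3.490, 0.354, 0.323), RR gives ψ = 0.324, H_out = 13.065 kJ/mol
  T = 356.9 K: K = (2.946, 0.304, 0.289), RR gives ψ = 0.219, H_out = 8.312 kJ/mol
  T = 351.9 K: K = (2.697, 0.281, 0.272), RR gives ψ = 0.156, H_out = 5.589 kJ/mol
  T = 354.4 K: K = (2.820, 0.292, 0.280), RR gives ψ = 0.189, H_out = 6.988 kJ/mol
  T = 355.6 K: K = (2.880, 0.298, 0.284), RR gives ψ = 0.203, H_out = 7.632 kJ/mol
Linear interpolation between T = 355.6 (H_out = 7.632) and T = 356.9 (H_out = 8.312) on hF = 7.781 gives T ≈ 355.9 K, at which ψ = 0.21.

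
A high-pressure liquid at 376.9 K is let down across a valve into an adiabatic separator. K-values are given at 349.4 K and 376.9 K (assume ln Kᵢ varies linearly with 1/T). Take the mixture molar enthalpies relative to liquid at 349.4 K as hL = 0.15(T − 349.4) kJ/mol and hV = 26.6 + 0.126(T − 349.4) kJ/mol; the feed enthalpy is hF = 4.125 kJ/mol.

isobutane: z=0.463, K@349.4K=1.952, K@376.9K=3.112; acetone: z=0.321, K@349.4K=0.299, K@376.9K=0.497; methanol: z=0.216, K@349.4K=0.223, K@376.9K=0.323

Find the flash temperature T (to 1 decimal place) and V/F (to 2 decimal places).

Adiabatic flash: solve Rachford–Rice at each trial T, then check hF = ψ·hV(T) + (1−ψ)·hL(T).
  T = 349.4 K: K = (1.952, 0.299, 0.223), RR gives ψ = 0.069, H_out = 1.828 kJ/mol
  T = 376.9 K: K = (3.112, 0.497, 0.323), RR gives ψ = 0.545, H_out = 18.275 kJ/mol
  T = 363.1 K: K = (2.484, 0.389, 0.270), RR gives ψ = 0.339, H_out = 10.969 kJ/mol
  T = 356.2 K: K = (2.205, 0.342, 0.246), RR gives ψ = 0.218, H_out = 6.788 kJ/mol
  T = 352.8 K: K = (2.076, 0.320, 0.234), RR gives ψ = 0.149, H_out = 4.449 kJ/mol
  T = 351.1 K: K = (2.013, 0.309, 0.229), RR gives ψ = 0.110, H_out = 3.180 kJ/mol
Linear interpolation between T = 351.1 (H_out = 3.180) and T = 352.8 (H_out = 4.449) on hF = 4.125 gives T ≈ 352.4 K, at which ψ = 0.14.

T = 352.4 K, V/F = 0.14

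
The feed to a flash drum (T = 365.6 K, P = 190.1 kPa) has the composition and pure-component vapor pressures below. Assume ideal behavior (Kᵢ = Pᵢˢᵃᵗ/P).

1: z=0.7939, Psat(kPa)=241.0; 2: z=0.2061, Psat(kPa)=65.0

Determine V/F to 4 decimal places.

V/F = 0.4367

Raoult's law: Kᵢ = Pᵢˢᵃᵗ/P = Pᵢˢᵃᵗ/190.1.
  K_1 = 241.0/190.1 = 1.267754, K_2 = 65.0/190.1 = 0.341925
Material balance + equilibrium reduce to Σ zᵢ(Kᵢ−1)/(1+V/F(Kᵢ−1)) = 0.
g(0) = ΣzᵢKᵢ − 1 = 0.0769 and g(1) = 1 − Σzᵢ/Kᵢ = -0.2290, so a root lies in (0, 1).
Newton iteration, V/F⁰ = 0.5:
  V/F = 0.5000: g = -0.01467, g' = -0.2425 → V/F = 0.4395
  V/F = 0.4395: g = -0.00063, g' = -0.2222 → V/F = 0.4367
Converged at V/F = 0.4367.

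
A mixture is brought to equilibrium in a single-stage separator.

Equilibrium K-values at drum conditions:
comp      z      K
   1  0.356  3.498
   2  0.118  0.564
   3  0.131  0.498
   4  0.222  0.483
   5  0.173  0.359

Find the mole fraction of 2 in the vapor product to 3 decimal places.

Material balance + equilibrium reduce to Σ zᵢ(Kᵢ−1)/(1+V/F(Kᵢ−1)) = 0.
Check two-phase: ΣzᵢKᵢ = 1.546 > 1 and Σzᵢ/Kᵢ = 1.516 > 1, so g(0) = 0.546 > 0 and g(1) = -0.516 < 0.
Iterate (Newton) starting at V/F = 0.5:
  V/F = 0.500: g = -0.0762, g' = -0.797 → V/F = 0.404
  V/F = 0.404: g = 0.0026, g' = -0.859 → V/F = 0.407
Converged at V/F = 0.407.
Compositions from xᵢ = zᵢ/(1+V/F(Kᵢ−1)), yᵢ = Kᵢxᵢ:
  1: x = 0.176, y = 0.617
  2: x = 0.143, y = 0.081
  3: x = 0.165, y = 0.082
  4: x = 0.281, y = 0.136
  5: x = 0.234, y = 0.084

y_2 = 0.081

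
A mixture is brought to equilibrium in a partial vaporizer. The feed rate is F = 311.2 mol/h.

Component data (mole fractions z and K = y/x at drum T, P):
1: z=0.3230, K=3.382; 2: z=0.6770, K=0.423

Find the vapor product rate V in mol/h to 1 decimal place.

Let ψ = V/F and solve Σ zᵢ(Kᵢ−1)/(1+ψ(Kᵢ−1)) = 0.
Feasibility: ΣzᵢKᵢ = 1.3788, Σzᵢ/Kᵢ = 1.6960 — both > 1, two phases present.
Binary case is linear: z₁(K₁−1)(1+ψ(K₂−1)) + z₂(K₂−1)(1+ψ(K₁−1)) = 0
⇒ ψ = [z₁(K₁−1)+z₂(K₂−1)] / [−(K₁−1)(K₂−1)] = 0.37876/1.37441 = 0.2756
Then V = ψ·F = 0.2756·311.2 = 85.8 mol/h and L = F − V = 225.4 mol/h.

V = 85.8 mol/h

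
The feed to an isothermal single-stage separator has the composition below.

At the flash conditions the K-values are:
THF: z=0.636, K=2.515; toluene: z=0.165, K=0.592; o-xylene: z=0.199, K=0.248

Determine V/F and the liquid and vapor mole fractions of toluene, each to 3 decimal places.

Rachford–Rice: g(V/F) = Σ zᵢ(Kᵢ−1)/(1+V/F(Kᵢ−1)) = 0.
g(0) = ΣzᵢKᵢ − 1 = 0.747 and g(1) = 1 − Σzᵢ/Kᵢ = -0.334, so a root lies in (0, 1).
Newton iteration, V/F⁰ = 0.5:
  V/F = 0.500: g = 0.2239, g' = -0.805 → V/F = 0.778
  V/F = 0.778: g = -0.0171, g' = -1.020 → V/F = 0.761
Converged at V/F = 0.761.
Compositions from xᵢ = zᵢ/(1+V/F(Kᵢ−1)), yᵢ = Kᵢxᵢ:
  THF: x = 0.295, y = 0.743
  toluene: x = 0.239, y = 0.142
  o-xylene: x = 0.465, y = 0.115

V/F = 0.761, x_toluene = 0.239, y_toluene = 0.142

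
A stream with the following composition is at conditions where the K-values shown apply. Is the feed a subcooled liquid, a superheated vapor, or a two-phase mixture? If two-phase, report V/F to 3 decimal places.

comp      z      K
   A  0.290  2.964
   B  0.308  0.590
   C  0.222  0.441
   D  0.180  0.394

ΣzᵢKᵢ = 1.210; Σzᵢ/Kᵢ = 1.580.
Both exceed 1, so a two-phase solution exists.
Iterate (Newton) starting at ψ = 0.5:
  ψ = 0.500: g = -0.2002, g' = -0.636 → ψ = 0.185
  ψ = 0.185: g = 0.0195, g' = -0.832 → ψ = 0.209
Converged at ψ = 0.209.

two-phase, V/F = 0.209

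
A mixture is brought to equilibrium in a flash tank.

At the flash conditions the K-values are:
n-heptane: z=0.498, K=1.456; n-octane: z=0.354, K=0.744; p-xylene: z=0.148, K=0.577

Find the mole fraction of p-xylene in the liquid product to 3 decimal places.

x_p-xylene = 0.189

Rachford–Rice: g(β) = Σ zᵢ(Kᵢ−1)/(1+β(Kᵢ−1)) = 0.
Check two-phase: ΣzᵢKᵢ = 1.074 > 1 and Σzᵢ/Kᵢ = 1.074 > 1, so g(0) = 0.074 > 0 and g(1) = -0.074 < 0.
Newton iteration, β⁰ = 0.5:
  β = 0.500: g = 0.0016, g' = -0.142 → β = 0.511
Converged at β = 0.511.
Compositions from xᵢ = zᵢ/(1+β(Kᵢ−1)), yᵢ = Kᵢxᵢ:
  n-heptane: x = 0.404, y = 0.588
  n-octane: x = 0.407, y = 0.303
  p-xylene: x = 0.189, y = 0.109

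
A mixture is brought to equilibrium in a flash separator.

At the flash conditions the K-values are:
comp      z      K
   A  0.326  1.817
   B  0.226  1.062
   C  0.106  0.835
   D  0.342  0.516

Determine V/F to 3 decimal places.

Rachford–Rice: g(V/F) = Σ zᵢ(Kᵢ−1)/(1+V/F(Kᵢ−1)) = 0.
Check two-phase: ΣzᵢKᵢ = 1.097 > 1 and Σzᵢ/Kᵢ = 1.182 > 1, so g(0) = 0.097 > 0 and g(1) = -0.182 < 0.
Newton–Raphson from V/F = 0.48:
  V/F = 0.480: g = -0.0297, g' = -0.252 → V/F = 0.362
Converged at V/F = 0.362.

V/F = 0.362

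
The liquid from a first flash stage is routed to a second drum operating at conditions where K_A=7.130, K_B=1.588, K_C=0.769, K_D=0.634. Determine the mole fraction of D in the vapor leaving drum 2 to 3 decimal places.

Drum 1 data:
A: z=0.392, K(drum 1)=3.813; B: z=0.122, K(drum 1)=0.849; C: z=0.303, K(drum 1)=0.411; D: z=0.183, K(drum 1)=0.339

y_D (drum 2) = 0.230

Drum 1:
Rachford–Rice: g(ψ₁) = Σ zᵢ(Kᵢ−1)/(1+ψ₁(Kᵢ−1)) = 0.
Feasibility: ΣzᵢKᵢ = 1.785, Σzᵢ/Kᵢ = 1.524 — both > 1, two phases present.
Iterate (Newton) starting at ψ₁ = 0.5:
  ψ₁ = 0.500: g = 0.0046, g' = -0.928 → ψ₁ = 0.505
Converged at ψ₁ = 0.505.
Drum-1 compositions:
  A: x = 0.162, y = 0.617
  B: x = 0.132, y = 0.112
  C: x = 0.431, y = 0.177
  D: x = 0.275, y = 0.093
Drum-2 feed = drum-1 liquid: z₂ = (0.1619, 0.1321, 0.4313, 0.2747).
Drum 2:
Material balance + equilibrium reduce to Σ zᵢ(Kᵢ−1)/(1+ψ₂(Kᵢ−1)) = 0.
g(0) = ΣzᵢKᵢ − 1 = 0.870 and g(1) = 1 − Σzᵢ/Kᵢ = -0.100, so a root lies in (0, 1).
Iterate (Newton) starting at ψ₂ = 0.5:
  ψ₂ = 0.500: g = 0.0685, g' = -0.480 → ψ₂ = 0.643
  ψ₂ = 0.643: g = 0.0088, g' = -0.368 → ψ₂ = 0.667
Converged at ψ₂ = 0.667.
  A: x = 0.032, y = 0.227
  B: x = 0.095, y = 0.151
  C: x = 0.510, y = 0.392
  D: x = 0.363, y = 0.230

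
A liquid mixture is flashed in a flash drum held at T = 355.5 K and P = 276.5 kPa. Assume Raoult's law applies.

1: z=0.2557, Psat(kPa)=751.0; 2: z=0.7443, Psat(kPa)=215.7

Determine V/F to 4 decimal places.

Raoult's law: Kᵢ = Pᵢˢᵃᵗ/P = Pᵢˢᵃᵗ/276.5.
  K_1 = 751.0/276.5 = 2.716094, K_2 = 215.7/276.5 = 0.780108
Material balance + equilibrium reduce to Σ zᵢ(Kᵢ−1)/(1+V/F(Kᵢ−1)) = 0.
Feasibility: ΣzᵢKᵢ = 1.2751, Σzᵢ/Kᵢ = 1.0482 — both > 1, two phases present.
Binary case is linear: z₁(K₁−1)(1+V/F(K₂−1)) + z₂(K₂−1)(1+V/F(K₁−1)) = 0
⇒ V/F = [z₁(K₁−1)+z₂(K₂−1)] / [−(K₁−1)(K₂−1)] = 0.27514/0.37735 = 0.7291

V/F = 0.7291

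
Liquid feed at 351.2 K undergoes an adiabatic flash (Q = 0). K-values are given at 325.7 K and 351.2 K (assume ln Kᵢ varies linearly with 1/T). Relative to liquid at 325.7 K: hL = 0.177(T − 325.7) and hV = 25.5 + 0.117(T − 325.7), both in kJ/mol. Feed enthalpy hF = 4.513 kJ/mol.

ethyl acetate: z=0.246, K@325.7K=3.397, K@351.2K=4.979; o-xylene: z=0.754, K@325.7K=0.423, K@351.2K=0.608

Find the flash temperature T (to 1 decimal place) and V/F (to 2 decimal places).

Adiabatic flash: solve Rachford–Rice at each trial T, then check hF = ψ·hV(T) + (1−ψ)·hL(T).
  T = 325.7 K: K = (3.397, 0.423), RR gives ψ = 0.112, H_out = 2.850 kJ/mol
  T = 351.2 K: K = (4.979, 0.608), RR gives ψ = 0.438, H_out = 15.014 kJ/mol
  T = 338.4 K: K = (4.139, 0.510), RR gives ψ = 0.262, H_out = 8.732 kJ/mol
  T = 332.0 K: K = (3.754, 0.465), RR gives ψ = 0.186, H_out = 5.790 kJ/mol
  T = 328.9 K: K = (3.576, 0.444), RR gives ψ = 0.150, H_out = 4.356 kJ/mol
  T = 330.4 K: K = (3.661, 0.454), RR gives ψ = 0.167, H_out = 5.052 kJ/mol
Linear interpolation between T = 328.9 (H_out = 4.356) and T = 330.4 (H_out = 5.052) on hF = 4.513 gives T ≈ 329.2 K, at which ψ = 0.15.

T = 329.2 K, V/F = 0.15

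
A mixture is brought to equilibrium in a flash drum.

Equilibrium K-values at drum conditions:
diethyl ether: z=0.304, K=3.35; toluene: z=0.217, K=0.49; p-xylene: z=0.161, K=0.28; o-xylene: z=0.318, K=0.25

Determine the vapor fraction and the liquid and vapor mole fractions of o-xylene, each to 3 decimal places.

ψ = 0.157, x_o-xylene = 0.361, y_o-xylene = 0.090

Newton–Raphson from ψ = 0.43:
  ψ = 0.430: g = -0.3064, g' = -1.073 → ψ = 0.144
  ψ = 0.144: g = 0.0171, g' = -1.331 → ψ = 0.157
Converged at ψ = 0.157.
Compositions from xᵢ = zᵢ/(1+ψ(Kᵢ−1)), yᵢ = Kᵢxᵢ:
  diethyl ether: x = 0.222, y = 0.743
  toluene: x = 0.236, y = 0.116
  p-xylene: x = 0.182, y = 0.051
  o-xylene: x = 0.361, y = 0.090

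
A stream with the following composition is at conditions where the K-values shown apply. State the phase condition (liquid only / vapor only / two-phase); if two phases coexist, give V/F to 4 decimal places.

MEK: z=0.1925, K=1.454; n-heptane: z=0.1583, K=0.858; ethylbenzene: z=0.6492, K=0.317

liquid only

ΣzᵢKᵢ = 0.6215; Σzᵢ/Kᵢ = 2.3648.
Since ΣzᵢKᵢ < 1 the mixture is below its bubble point — single liquid phase.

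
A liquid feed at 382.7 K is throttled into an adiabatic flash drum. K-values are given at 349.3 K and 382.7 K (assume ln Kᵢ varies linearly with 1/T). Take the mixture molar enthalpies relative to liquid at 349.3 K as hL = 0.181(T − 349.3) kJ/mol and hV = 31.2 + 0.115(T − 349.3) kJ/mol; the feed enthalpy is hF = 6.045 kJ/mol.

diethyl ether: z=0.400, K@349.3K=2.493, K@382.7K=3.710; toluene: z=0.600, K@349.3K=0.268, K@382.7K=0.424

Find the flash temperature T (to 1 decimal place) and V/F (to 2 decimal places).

T = 352.2 K, V/F = 0.18

Adiabatic flash: solve Rachford–Rice at each trial T, then check hF = ψ·hV(T) + (1−ψ)·hL(T).
  T = 349.3 K: K = (2.493, 0.268), RR gives ψ = 0.145, H_out = 4.511 kJ/mol
  T = 382.7 K: K = (3.710, 0.424), RR gives ψ = 0.473, H_out = 19.762 kJ/mol
  T = 366.0 K: K = (3.069, 0.341), RR gives ψ = 0.317, H_out = 12.553 kJ/mol
  T = 357.6 K: K = (2.771, 0.303), RR gives ψ = 0.235, H_out = 8.703 kJ/mol
  T = 353.5 K: K = (2.632, 0.285), RR gives ψ = 0.192, H_out = 6.695 kJ/mol
  T = 351.4 K: K = (2.562, 0.277), RR gives ψ = 0.169, H_out = 5.621 kJ/mol
Linear interpolation between T = 351.4 (H_out = 5.621) and T = 353.5 (H_out = 6.695) on hF = 6.045 gives T ≈ 352.2 K, at which ψ = 0.18.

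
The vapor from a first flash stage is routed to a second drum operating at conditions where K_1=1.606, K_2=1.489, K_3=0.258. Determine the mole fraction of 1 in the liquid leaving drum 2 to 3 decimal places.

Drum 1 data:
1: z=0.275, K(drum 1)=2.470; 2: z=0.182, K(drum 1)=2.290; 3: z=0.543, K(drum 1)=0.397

x_1 (drum 2) = 0.341

Drum 1:
Let ψ₁ = V/F and solve Σ zᵢ(Kᵢ−1)/(1+ψ₁(Kᵢ−1)) = 0.
g(0) = ΣzᵢKᵢ − 1 = 0.312 and g(1) = 1 − Σzᵢ/Kᵢ = -0.559, so a root lies in (0, 1).
Newton iteration, ψ₁⁰ = 0.5:
  ψ₁ = 0.500: g = -0.0930, g' = -0.714 → ψ₁ = 0.370
  ψ₁ = 0.370: g = -0.0005, g' = -0.715 → ψ₁ = 0.369
Converged at ψ₁ = 0.369.
Drum-1 compositions:
  1: x = 0.178, y = 0.440
  2: x = 0.123, y = 0.282
  3: x = 0.698, y = 0.277
Drum-2 feed = drum-1 vapor: z₂ = (0.4404, 0.2824, 0.2773).
Drum 2:
Let ψ₂ = V/F and solve Σ zᵢ(Kᵢ−1)/(1+ψ₂(Kᵢ−1)) = 0.
Check two-phase: ΣzᵢKᵢ = 1.199 > 1 and Σzᵢ/Kᵢ = 1.539 > 1, so g(0) = 0.199 > 0 and g(1) = -0.539 < 0.
Newton iteration, ψ₂⁰ = 0.5:
  ψ₂ = 0.500: g = -0.0113, g' = -0.525 → ψ₂ = 0.478
Converged at ψ₂ = 0.478.
  1: x = 0.341, y = 0.548
  2: x = 0.229, y = 0.341
  3: x = 0.430, y = 0.111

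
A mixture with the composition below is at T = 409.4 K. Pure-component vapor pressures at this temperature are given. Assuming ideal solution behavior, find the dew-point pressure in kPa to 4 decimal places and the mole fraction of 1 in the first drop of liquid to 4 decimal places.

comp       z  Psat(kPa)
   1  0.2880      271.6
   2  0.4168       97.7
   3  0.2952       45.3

At the dew point ψ → 1, so Σzᵢ/Kᵢ = 1 with Kᵢ = Pᵢˢᵃᵗ/P ⇒ 1/P = Σzᵢ/Pᵢˢᵃᵗ.
1/P = 0.2880/271.6 + 0.4168/97.7 + 0.2952/45.3 = 0.0118431 ⇒ P = 84.4376 kPa
xᵢ = zᵢP/Pᵢˢᵃᵗ ⇒ x_1 = 0.2880·84.4376/271.6 = 0.0895

Pdew = 84.4376 kPa, x_1 = 0.0895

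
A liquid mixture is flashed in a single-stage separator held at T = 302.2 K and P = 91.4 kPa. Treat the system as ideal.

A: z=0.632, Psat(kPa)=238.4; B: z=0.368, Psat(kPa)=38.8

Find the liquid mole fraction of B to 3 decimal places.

x_B = 0.736

Raoult's law: Kᵢ = Pᵢˢᵃᵗ/P = Pᵢˢᵃᵗ/91.4.
  K_A = 238.4/91.4 = 2.60832, K_B = 38.8/91.4 = 0.42451
Let β = V/F and solve Σ zᵢ(Kᵢ−1)/(1+β(Kᵢ−1)) = 0.
Feasibility: ΣzᵢKᵢ = 1.805, Σzᵢ/Kᵢ = 1.109 — both > 1, two phases present.
Newton–Raphson from β = 0.5:
  β = 0.500: g = 0.2661, g' = -0.742 → β = 0.858
  β = 0.858: g = 0.0085, g' = -0.764 → β = 0.869
Converged at β = 0.869.
Compositions from xᵢ = zᵢ/(1+β(Kᵢ−1)), yᵢ = Kᵢxᵢ:
  A: x = 0.264, y = 0.687
  B: x = 0.736, y = 0.313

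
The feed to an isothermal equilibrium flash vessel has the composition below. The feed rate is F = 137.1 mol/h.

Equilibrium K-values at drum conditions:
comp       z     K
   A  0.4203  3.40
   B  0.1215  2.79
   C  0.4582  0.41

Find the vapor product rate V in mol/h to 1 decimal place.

V = 97.9 mol/h

Newton iteration, ψ⁰ = 0.5:
  ψ = 0.5000: g = 0.18982, g' = -0.9295 → ψ = 0.7042
  ψ = 0.7042: g = 0.00868, g' = -0.8776 → ψ = 0.7141
Converged at ψ = 0.7141.
Then V = ψ·F = 0.7141·137.1 = 97.9 mol/h and L = F − V = 39.2 mol/h.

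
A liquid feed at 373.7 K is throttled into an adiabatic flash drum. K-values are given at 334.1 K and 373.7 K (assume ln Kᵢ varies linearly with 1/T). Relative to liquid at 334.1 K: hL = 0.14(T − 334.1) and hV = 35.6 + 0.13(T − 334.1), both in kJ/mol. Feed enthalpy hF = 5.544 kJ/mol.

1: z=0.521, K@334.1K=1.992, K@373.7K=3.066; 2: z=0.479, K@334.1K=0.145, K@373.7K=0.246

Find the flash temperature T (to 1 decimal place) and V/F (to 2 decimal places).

Adiabatic flash: solve Rachford–Rice at each trial T, then check hF = ψ·hV(T) + (1−ψ)·hL(T).
  T = 334.1 K: K = (1.992, 0.145), RR gives ψ = 0.126, H_out = 4.503 kJ/mol
  T = 373.7 K: K = (3.066, 0.246), RR gives ψ = 0.459, H_out = 21.707 kJ/mol
  T = 353.9 K: K = (2.501, 0.192), RR gives ψ = 0.325, H_out = 14.295 kJ/mol
  T = 344.0 K: K = (2.240, 0.167), RR gives ψ = 0.239, H_out = 9.881 kJ/mol
  T = 339.1 K: K = (2.115, 0.156), RR gives ψ = 0.188, H_out = 7.377 kJ/mol
  T = 336.6 K: K = (2.053, 0.150), RR gives ψ = 0.158, H_out = 5.987 kJ/mol
  T = 335.4 K: K = (2.024, 0.148), RR gives ψ = 0.143, H_out = 5.287 kJ/mol
Linear interpolation between T = 335.4 (H_out = 5.287) and T = 336.6 (H_out = 5.987) on hF = 5.544 gives T ≈ 335.8 K, at which ψ = 0.15.

T = 335.8 K, V/F = 0.15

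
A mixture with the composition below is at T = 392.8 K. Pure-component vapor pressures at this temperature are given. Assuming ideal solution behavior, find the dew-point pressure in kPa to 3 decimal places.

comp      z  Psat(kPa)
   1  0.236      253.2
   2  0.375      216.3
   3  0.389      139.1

Pdew = 183.072 kPa

At the dew point ψ → 1, so Σzᵢ/Kᵢ = 1 with Kᵢ = Pᵢˢᵃᵗ/P ⇒ 1/P = Σzᵢ/Pᵢˢᵃᵗ.
1/P = 0.236/253.2 + 0.375/216.3 + 0.389/139.1 = 0.005462 ⇒ P = 183.072 kPa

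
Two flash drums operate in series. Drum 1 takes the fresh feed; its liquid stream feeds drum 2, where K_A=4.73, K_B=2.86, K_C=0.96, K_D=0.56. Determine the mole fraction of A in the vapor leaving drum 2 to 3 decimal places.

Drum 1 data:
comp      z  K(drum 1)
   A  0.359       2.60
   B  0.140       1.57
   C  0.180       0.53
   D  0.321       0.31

y_A (drum 2) = 0.271

Drum 1:
Iterate (Newton) starting at ψ₁ = 0.62:
  ψ₁ = 0.620: g = -0.1592, g' = -0.802 → ψ₁ = 0.422
  ψ₁ = 0.422: g = -0.0105, g' = -0.723 → ψ₁ = 0.407
Converged at ψ₁ = 0.407.
Drum-1 compositions:
  A: x = 0.217, y = 0.565
  B: x = 0.114, y = 0.178
  C: x = 0.223, y = 0.118
  D: x = 0.446, y = 0.138
Drum-2 feed = drum-1 liquid: z₂ = (0.2174, 0.1136, 0.2226, 0.4464).
Drum 2:
Rachford–Rice: g(ψ₂) = Σ zᵢ(Kᵢ−1)/(1+ψ₂(Kᵢ−1)) = 0.
g(0) = ΣzᵢKᵢ − 1 = 0.817 and g(1) = 1 − Σzᵢ/Kᵢ = -0.115, so a root lies in (0, 1).
Newton–Raphson from ψ₂ = 0.52:
  ψ₂ = 0.520: g = 0.1195, g' = -0.597 → ψ₂ = 0.720
  ψ₂ = 0.720: g = 0.0137, g' = -0.480 → ψ₂ = 0.749
Converged at ψ₂ = 0.749.
  A: x = 0.057, y = 0.271
  B: x = 0.047, y = 0.136
  C: x = 0.229, y = 0.220
  D: x = 0.666, y = 0.373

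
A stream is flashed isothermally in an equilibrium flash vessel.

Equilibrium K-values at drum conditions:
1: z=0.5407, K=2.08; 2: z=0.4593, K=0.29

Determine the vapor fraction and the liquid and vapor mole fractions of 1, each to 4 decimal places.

Let ψ = V/F and solve Σ zᵢ(Kᵢ−1)/(1+ψ(Kᵢ−1)) = 0.
Feasibility: ΣzᵢKᵢ = 1.2579, Σzᵢ/Kᵢ = 1.8437 — both > 1, two phases present.
Binary case is linear: z₁(K₁−1)(1+ψ(K₂−1)) + z₂(K₂−1)(1+ψ(K₁−1)) = 0
⇒ ψ = [z₁(K₁−1)+z₂(K₂−1)] / [−(K₁−1)(K₂−1)] = 0.25785/0.76680 = 0.3363
Compositions from xᵢ = zᵢ/(1+ψ(Kᵢ−1)), yᵢ = Kᵢxᵢ:
  1: x = 0.3966, y = 0.8250
  2: x = 0.6034, y = 0.1750

ψ = 0.3363, x_1 = 0.3966, y_1 = 0.8250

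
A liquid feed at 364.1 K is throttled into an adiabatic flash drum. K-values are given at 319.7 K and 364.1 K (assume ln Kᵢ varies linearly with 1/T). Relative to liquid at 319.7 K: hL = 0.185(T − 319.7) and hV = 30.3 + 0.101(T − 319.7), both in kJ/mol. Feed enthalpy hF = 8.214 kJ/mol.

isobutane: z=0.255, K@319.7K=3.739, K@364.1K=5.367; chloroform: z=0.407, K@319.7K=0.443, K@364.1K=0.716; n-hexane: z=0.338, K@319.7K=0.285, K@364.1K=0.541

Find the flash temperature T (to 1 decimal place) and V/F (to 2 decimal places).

Adiabatic flash: solve Rachford–Rice at each trial T, then check hF = ψ·hV(T) + (1−ψ)·hL(T).
  T = 319.7 K: K = (3.739, 0.443, 0.285), RR gives ψ = 0.133, H_out = 4.031 kJ/mol
  T = 364.1 K: K = (5.367, 0.716, 0.541), RR gives ψ = 0.522, H_out = 22.076 kJ/mol
  T = 341.9 K: K = (4.533, 0.572, 0.401), RR gives ψ = 0.291, H_out = 12.381 kJ/mol
  T = 330.8 K: K = (4.130, 0.506, 0.340), RR gives ψ = 0.208, H_out = 8.175 kJ/mol
  T = 336.4 K: K = (4.332, 0.539, 0.370), RR gives ψ = 0.249, H_out = 10.276 kJ/mol
  T = 333.6 K: K = (4.231, 0.522, 0.355), RR gives ψ = 0.228, H_out = 9.221 kJ/mol
  T = 332.2 K: K = (4.180, 0.514, 0.347), RR gives ψ = 0.218, H_out = 8.697 kJ/mol
Linear interpolation between T = 330.8 (H_out = 8.175) and T = 332.2 (H_out = 8.697) on hF = 8.214 gives T ≈ 330.9 K, at which ψ = 0.21.

T = 330.9 K, V/F = 0.21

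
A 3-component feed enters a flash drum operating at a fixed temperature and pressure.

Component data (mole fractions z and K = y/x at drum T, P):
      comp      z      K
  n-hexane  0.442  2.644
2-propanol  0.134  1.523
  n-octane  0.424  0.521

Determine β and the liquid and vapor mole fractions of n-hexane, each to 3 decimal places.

Rachford–Rice: g(β) = Σ zᵢ(Kᵢ−1)/(1+β(Kᵢ−1)) = 0.
Feasibility: ΣzᵢKᵢ = 1.594, Σzᵢ/Kᵢ = 1.069 — both > 1, two phases present.
Newton–Raphson from β = 0.46:
  β = 0.460: g = 0.2098, g' = -0.571 → β = 0.827
  β = 0.827: g = 0.0204, g' = -0.499 → β = 0.868
Converged at β = 0.868.
Compositions from xᵢ = zᵢ/(1+β(Kᵢ−1)), yᵢ = Kᵢxᵢ:
  n-hexane: x = 0.182, y = 0.482
  2-propanol: x = 0.092, y = 0.140
  n-octane: x = 0.726, y = 0.378

β = 0.868, x_n-hexane = 0.182, y_n-hexane = 0.482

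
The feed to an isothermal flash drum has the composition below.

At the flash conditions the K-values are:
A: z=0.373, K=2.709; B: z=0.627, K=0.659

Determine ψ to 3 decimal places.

Rachford–Rice: g(ψ) = Σ zᵢ(Kᵢ−1)/(1+ψ(Kᵢ−1)) = 0.
Feasibility: ΣzᵢKᵢ = 1.424, Σzᵢ/Kᵢ = 1.089 — both > 1, two phases present.
Newton–Raphson from ψ = 0.34:
  ψ = 0.340: g = 0.1613, g' = -0.529 → ψ = 0.645
  ψ = 0.645: g = 0.0292, g' = -0.366 → ψ = 0.725
  ψ = 0.725: g = 0.0008, g' = -0.346 → ψ = 0.727
Converged at ψ = 0.727.

ψ = 0.727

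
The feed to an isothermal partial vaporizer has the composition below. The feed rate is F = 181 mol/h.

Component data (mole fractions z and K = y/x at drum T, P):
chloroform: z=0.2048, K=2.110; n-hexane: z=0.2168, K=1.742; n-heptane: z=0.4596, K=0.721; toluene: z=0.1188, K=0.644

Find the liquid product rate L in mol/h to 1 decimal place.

Material balance + equilibrium reduce to Σ zᵢ(Kᵢ−1)/(1+ψ(Kᵢ−1)) = 0.
Check two-phase: ΣzᵢKᵢ = 1.2177 > 1 and Σzᵢ/Kᵢ = 1.0434 > 1, so g(0) = 0.2177 > 0 and g(1) = -0.0434 < 0.
Newton–Raphson from ψ = 0.5:
  ψ = 0.5000: g = 0.06306, g' = -0.2385 → ψ = 0.7644
  ψ = 0.7644: g = 0.00452, g' = -0.2087 → ψ = 0.7861
  ψ = 0.7861: g = 0.00001, g' = -0.2073 → ψ = 0.7862
Converged at ψ = 0.7862.
Then V = ψ·F = 0.7862·181 = 142.3 mol/h and L = F − V = 38.7 mol/h.

L = 38.7 mol/h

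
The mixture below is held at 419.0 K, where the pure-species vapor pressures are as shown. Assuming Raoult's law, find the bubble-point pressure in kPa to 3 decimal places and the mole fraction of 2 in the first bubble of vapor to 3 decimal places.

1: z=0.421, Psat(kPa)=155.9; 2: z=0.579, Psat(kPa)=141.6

Pbub = 147.620 kPa, y_2 = 0.555

At the bubble point ψ → 0, so ΣzᵢKᵢ = 1 with Kᵢ = Pᵢˢᵃᵗ/P ⇒ P = ΣzᵢPᵢˢᵃᵗ.
P = 0.421·155.9 + 0.579·141.6 = 147.620 kPa
yᵢ = zᵢPᵢˢᵃᵗ/P ⇒ y_2 = 0.579·141.6/147.620 = 0.555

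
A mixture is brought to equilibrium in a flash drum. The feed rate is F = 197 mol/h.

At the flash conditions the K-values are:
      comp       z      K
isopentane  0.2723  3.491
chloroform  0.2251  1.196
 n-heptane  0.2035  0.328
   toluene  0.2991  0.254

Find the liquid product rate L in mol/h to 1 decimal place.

Rachford–Rice: g(ψ) = Σ zᵢ(Kᵢ−1)/(1+ψ(Kᵢ−1)) = 0.
Check two-phase: ΣzᵢKᵢ = 1.3625 > 1 and Σzᵢ/Kᵢ = 2.0642 > 1, so g(0) = 0.3625 > 0 and g(1) = -1.0642 < 0.
Newton iteration, ψ⁰ = 0.5:
  ψ = 0.5000: g = -0.21957, g' = -0.9741 → ψ = 0.2746
  ψ = 0.2746: g = -0.00366, g' = -1.0050 → ψ = 0.2710
Converged at ψ = 0.2710.
Then V = ψ·F = 0.2710·197 = 53.4 mol/h and L = F − V = 143.6 mol/h.

L = 143.6 mol/h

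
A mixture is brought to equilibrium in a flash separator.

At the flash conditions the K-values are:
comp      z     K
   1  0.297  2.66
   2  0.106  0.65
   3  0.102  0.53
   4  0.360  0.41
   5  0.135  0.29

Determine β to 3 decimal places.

β = 0.106

Rachford–Rice: g(β) = Σ zᵢ(Kᵢ−1)/(1+β(Kᵢ−1)) = 0.
g(0) = ΣzᵢKᵢ − 1 = 0.100 and g(1) = 1 − Σzᵢ/Kᵢ = -0.811, so a root lies in (0, 1).
Newton–Raphson from β = 0.5:
  β = 0.500: g = -0.2881, g' = -0.718 → β = 0.099
  β = 0.099: g = 0.0064, g' = -0.863 → β = 0.106
Converged at β = 0.106.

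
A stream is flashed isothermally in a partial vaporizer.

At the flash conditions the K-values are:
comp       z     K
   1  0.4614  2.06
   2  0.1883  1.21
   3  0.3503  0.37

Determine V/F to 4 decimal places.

Rachford–Rice: g(V/F) = Σ zᵢ(Kᵢ−1)/(1+V/F(Kᵢ−1)) = 0.
g(0) = ΣzᵢKᵢ − 1 = 0.3079 and g(1) = 1 − Σzᵢ/Kᵢ = -0.3264, so a root lies in (0, 1).
Newton–Raphson from V/F = 0.5:
  V/F = 0.5000: g = 0.03327, g' = -0.5246 → V/F = 0.5634
  V/F = 0.5634: g = -0.00057, g' = -0.5440 → V/F = 0.5624
Converged at V/F = 0.5624.

V/F = 0.5624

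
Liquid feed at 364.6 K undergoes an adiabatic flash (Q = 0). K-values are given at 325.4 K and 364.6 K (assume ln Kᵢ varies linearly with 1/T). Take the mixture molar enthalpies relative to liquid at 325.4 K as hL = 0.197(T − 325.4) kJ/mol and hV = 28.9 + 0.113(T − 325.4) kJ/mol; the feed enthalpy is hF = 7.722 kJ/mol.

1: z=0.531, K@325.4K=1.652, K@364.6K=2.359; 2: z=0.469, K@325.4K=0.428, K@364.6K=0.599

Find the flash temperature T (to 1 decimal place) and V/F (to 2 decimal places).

T = 327.3 K, V/F = 0.26

Adiabatic flash: solve Rachford–Rice at each trial T, then check hF = ψ·hV(T) + (1−ψ)·hL(T).
  T = 325.4 K: K = (1.652, 0.428), RR gives ψ = 0.209, H_out = 6.040 kJ/mol
  T = 364.6 K: K = (2.359, 0.599), RR gives ψ = 0.979, H_out = 32.794 kJ/mol
  T = 345.0 K: K = (1.994, 0.511), RR gives ψ = 0.615, H_out = 20.610 kJ/mol
  T = 335.2 K: K = (1.820, 0.469), RR gives ψ = 0.428, H_out = 13.948 kJ/mol
  T = 330.3 K: K = (1.735, 0.448), RR gives ψ = 0.325, H_out = 10.213 kJ/mol
  T = 327.9 K: K = (1.694, 0.438), RR gives ψ = 0.270, H_out = 8.235 kJ/mol
  T = 326.6 K: K = (1.672, 0.433), RR gives ψ = 0.239, H_out = 7.112 kJ/mol
Linear interpolation between T = 326.6 (H_out = 7.112) and T = 327.9 (H_out = 8.235) on hF = 7.722 gives T ≈ 327.3 K, at which ψ = 0.26.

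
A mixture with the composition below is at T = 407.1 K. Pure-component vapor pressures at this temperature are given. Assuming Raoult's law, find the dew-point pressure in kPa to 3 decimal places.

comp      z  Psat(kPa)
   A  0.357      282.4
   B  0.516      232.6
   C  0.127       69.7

At the dew point ψ → 1, so Σzᵢ/Kᵢ = 1 with Kᵢ = Pᵢˢᵃᵗ/P ⇒ 1/P = Σzᵢ/Pᵢˢᵃᵗ.
1/P = 0.357/282.4 + 0.516/232.6 + 0.127/69.7 = 0.005305 ⇒ P = 188.514 kPa

Pdew = 188.514 kPa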